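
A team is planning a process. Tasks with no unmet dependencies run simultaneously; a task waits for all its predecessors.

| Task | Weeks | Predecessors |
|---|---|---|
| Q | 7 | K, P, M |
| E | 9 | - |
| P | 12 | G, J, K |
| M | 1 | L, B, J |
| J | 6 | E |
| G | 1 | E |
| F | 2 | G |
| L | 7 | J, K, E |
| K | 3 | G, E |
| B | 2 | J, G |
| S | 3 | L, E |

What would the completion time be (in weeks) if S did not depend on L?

34

Original critical path: E→J→P→Q = 9+6+12+7 = 34 ⇒ 34 weeks.
Without L→S, S's earliest start moves from 22 to 9.
The longest chain is now E→J→P→Q = 9+6+12+7 = 34, so the project takes 34 weeks.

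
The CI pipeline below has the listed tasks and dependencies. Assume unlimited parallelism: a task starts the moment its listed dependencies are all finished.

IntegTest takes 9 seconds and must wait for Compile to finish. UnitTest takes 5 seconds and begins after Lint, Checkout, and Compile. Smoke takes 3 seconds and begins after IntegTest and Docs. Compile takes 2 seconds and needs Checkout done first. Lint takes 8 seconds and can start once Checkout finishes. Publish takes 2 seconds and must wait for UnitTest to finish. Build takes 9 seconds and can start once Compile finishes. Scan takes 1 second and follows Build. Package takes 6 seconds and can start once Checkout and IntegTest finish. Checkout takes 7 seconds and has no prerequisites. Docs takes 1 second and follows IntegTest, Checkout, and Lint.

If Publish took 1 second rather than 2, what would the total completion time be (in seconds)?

24

Actual critical path: Checkout→Compile→IntegTest→Package = 7+2+9+6 = 24 ⇒ 24 seconds.
Publish has 2 seconds of float (longest path through it is 22).
That remains the longest chain; total 24 seconds.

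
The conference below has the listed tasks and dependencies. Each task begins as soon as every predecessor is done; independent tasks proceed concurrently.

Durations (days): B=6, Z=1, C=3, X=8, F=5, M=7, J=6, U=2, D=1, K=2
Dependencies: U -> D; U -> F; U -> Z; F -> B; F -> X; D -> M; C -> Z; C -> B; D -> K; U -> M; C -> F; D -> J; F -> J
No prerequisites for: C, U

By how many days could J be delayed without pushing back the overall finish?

2

C→F→X = 3+5+8 = 16 sets the makespan at 16 days.
The longest chain containing J totals 14 days.
Slack of J = 10 − 8 = 2 days.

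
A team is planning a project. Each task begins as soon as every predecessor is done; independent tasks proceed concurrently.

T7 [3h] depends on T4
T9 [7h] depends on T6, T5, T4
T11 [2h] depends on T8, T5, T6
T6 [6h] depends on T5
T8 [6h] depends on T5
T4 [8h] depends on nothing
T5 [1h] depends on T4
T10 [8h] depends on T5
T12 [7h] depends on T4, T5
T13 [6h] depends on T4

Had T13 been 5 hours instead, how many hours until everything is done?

22

As given, the longest chain is T4→T5→T6→T9 = 8+1+6+7 = 22, so the finish is 22 hours.
The longest path through T13 is only 14 hours, so T13 has float 8.
The critical path is still T4→T5→T6→T9; finish is now 22 hours.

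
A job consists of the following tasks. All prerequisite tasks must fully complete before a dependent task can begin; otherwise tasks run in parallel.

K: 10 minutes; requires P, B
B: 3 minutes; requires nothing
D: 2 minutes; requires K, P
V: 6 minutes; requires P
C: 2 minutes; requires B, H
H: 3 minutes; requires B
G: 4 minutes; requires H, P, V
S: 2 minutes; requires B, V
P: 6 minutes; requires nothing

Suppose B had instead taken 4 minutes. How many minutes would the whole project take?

18

Critical path before the change: P→K→D = 6+10+2 = 18 giving 18 minutes.
B has 3 minutes of float (longest path through it is 15).
No other chain overtakes it, so the finish is 18 minutes.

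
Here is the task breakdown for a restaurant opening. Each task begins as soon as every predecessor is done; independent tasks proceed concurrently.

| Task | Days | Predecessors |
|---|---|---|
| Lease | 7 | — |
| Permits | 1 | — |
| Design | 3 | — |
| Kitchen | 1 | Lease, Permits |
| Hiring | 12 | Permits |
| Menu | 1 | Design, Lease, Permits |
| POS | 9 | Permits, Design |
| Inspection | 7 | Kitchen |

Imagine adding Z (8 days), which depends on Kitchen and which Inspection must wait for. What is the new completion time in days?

23

Originally the job takes 15 days.
With Z inserted, Inspection now waits for max(Kitchen, Z).
New critical path: Lease→Kitchen→Z→Inspection = 7+1+8+7 = 23 ⇒ 23 days.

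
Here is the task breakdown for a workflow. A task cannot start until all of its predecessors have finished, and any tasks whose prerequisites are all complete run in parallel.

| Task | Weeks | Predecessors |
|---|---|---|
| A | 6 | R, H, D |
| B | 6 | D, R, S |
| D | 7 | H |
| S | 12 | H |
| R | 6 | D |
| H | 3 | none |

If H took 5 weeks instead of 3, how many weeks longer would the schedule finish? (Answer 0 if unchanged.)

Baseline: H→D→R→B = 3+7+6+6 = 22 → 22 weeks.
H lies on that path, so at 5 weeks the path becomes 24 weeks.
That remains the longest chain; total 24 weeks.
Change in finish: 24 − 22 = +2 weeks.

2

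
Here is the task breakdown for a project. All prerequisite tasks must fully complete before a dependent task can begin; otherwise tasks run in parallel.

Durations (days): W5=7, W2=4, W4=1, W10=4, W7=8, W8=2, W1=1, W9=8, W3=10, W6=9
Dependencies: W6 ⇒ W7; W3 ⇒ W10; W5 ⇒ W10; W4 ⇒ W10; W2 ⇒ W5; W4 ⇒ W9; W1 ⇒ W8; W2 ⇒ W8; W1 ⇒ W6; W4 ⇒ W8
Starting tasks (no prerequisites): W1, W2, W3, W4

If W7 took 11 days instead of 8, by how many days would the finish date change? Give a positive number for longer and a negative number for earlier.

3

Actual critical path: W1→W6→W7 = 1+9+8 = 18 ⇒ 18 days.
W7 is on the critical path; changing it to 11 makes that path 21 days.
The critical path is still W1→W6→W7; finish is now 21 days.
Change in finish: 21 − 18 = +3 days.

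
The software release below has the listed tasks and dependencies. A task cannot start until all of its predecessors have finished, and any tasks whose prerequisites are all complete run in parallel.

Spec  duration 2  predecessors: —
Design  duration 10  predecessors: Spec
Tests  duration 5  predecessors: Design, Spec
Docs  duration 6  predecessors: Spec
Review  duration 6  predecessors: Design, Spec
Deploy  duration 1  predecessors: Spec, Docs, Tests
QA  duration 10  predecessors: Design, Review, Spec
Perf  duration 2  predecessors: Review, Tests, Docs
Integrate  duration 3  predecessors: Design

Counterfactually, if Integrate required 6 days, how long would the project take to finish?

28

Actual critical path: Spec→Design→Review→QA = 2+10+6+10 = 28 ⇒ 28 days.
The longest path through Integrate is only 15 days, so Integrate has float 13.
The critical path is still Spec→Design→Review→QA; finish is now 28 days.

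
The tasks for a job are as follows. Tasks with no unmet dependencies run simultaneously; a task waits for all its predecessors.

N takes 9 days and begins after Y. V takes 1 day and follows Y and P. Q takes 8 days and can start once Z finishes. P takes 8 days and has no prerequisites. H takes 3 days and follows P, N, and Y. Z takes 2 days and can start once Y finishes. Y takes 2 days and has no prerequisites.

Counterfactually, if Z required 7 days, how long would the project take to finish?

Actual critical path: Y→N→H = 2+9+3 = 14 ⇒ 14 days.
Z is off the critical path — its longest chain is 12 days, giving 2 of slack.
Now Y→Z→Q = 2+7+8 = 17 is longest, so the finish becomes 17 days.

17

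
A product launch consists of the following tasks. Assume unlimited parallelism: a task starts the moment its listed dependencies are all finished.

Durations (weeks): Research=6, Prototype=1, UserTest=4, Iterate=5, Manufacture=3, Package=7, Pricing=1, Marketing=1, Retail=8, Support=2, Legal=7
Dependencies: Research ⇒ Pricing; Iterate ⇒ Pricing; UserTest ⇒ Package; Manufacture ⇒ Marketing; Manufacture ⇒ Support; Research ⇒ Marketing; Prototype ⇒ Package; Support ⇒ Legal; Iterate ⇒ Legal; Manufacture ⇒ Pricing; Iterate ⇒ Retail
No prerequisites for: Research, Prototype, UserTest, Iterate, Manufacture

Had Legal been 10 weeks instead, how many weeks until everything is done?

15

The binding path is Iterate→Retail = 5+8 = 13; finish at 13 weeks.
Legal has 1 week of float (longest path through it is 12).
Now Iterate→Legal = 5+10 = 15 is longest, so the finish becomes 15 weeks.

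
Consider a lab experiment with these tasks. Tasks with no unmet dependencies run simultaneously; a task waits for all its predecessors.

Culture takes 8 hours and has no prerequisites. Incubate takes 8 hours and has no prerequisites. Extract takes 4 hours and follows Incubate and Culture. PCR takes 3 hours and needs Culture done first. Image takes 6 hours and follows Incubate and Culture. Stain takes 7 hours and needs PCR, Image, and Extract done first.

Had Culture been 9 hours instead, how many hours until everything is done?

22

Baseline: Culture→Image→Stain = 8+6+7 = 21 → 21 hours.
Since Culture is critical, the +1 change carries straight to that chain (now 22 hours).
That remains the longest chain; total 22 hours.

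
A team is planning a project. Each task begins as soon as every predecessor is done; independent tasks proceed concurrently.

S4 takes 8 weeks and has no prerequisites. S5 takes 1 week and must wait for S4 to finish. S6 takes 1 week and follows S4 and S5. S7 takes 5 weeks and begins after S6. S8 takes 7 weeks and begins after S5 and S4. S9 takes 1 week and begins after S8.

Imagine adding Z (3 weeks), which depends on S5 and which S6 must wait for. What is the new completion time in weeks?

18

Originally the job takes 17 weeks.
With Z inserted, S6 now waits for max(S4, S5, Z).
New critical path: S4→S5→Z→S6→S7 = 8+1+3+1+5 = 18 ⇒ 18 weeks.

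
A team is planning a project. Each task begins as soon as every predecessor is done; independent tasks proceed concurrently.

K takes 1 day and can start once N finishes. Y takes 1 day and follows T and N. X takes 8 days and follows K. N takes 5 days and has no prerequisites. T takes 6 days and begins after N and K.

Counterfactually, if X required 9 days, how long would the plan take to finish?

The binding path is N→K→X = 5+1+8 = 14; finish at 14 days.
X is on the critical path; changing it to 9 makes that path 15 days.
That remains the longest chain; total 15 days.

15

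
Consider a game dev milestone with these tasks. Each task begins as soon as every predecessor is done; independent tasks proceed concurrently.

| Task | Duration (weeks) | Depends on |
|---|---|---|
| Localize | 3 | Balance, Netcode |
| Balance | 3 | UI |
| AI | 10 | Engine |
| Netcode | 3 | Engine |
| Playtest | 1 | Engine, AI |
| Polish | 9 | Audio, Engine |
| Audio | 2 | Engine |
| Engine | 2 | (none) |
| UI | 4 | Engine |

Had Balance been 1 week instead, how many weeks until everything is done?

The binding path is Engine→Audio→Polish = 2+2+9 = 13; finish at 13 weeks.
Balance has 1 week of float (longest path through it is 12).
No other chain overtakes it, so the finish is 13 weeks.

13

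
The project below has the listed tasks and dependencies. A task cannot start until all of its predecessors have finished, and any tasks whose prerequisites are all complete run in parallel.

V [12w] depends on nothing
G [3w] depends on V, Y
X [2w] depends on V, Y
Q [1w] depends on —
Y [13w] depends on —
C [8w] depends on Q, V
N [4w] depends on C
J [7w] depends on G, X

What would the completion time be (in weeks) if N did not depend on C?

Before: longest chain V→C→N = 12+8+4 = 24, finish 24.
Without C→N, N's earliest start moves from 20 to 0.
The longest chain is now Y→G→J = 13+3+7 = 23, so the project takes 23 weeks.

23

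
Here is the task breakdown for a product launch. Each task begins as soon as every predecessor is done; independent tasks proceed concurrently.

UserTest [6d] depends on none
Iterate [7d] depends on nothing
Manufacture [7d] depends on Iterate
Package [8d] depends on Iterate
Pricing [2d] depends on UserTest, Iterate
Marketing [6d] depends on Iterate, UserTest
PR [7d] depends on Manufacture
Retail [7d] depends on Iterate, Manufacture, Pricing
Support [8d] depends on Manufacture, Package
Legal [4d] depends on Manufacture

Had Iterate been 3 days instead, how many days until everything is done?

Actual critical path: Iterate→Package→Support = 7+8+8 = 23 ⇒ 23 days.
Iterate lies on that path, so at 3 days the path becomes 19 days.
The critical path is still Iterate→Package→Support; finish is now 19 days.

19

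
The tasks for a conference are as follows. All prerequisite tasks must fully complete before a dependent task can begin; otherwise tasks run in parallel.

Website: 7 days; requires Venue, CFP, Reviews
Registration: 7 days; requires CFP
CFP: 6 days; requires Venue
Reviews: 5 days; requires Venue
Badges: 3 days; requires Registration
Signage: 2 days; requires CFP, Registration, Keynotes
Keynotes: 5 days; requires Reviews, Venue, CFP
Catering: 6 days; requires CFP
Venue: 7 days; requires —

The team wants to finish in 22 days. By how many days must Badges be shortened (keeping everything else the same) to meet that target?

1

Current finish: 23 days; target: 22.
Badges is on every critical path, so each day cut from Badges cuts the finish by one (this holds down to a finish of 22).
Need 23 − 22 = 1 day off Badges → Badges becomes 2 days, finish becomes 22.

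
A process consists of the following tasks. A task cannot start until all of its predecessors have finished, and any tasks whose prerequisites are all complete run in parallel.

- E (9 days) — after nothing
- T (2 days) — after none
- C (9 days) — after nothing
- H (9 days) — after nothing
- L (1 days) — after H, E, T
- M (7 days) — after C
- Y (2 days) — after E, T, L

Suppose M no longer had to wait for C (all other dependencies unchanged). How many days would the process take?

12

With the dependency in place, C→M = 9+7 = 16 sets the finish at 16 days.
Without C→M, M's earliest start moves from 9 to 0.
After: E→L→Y = 9+1+2 = 12 → 12 days.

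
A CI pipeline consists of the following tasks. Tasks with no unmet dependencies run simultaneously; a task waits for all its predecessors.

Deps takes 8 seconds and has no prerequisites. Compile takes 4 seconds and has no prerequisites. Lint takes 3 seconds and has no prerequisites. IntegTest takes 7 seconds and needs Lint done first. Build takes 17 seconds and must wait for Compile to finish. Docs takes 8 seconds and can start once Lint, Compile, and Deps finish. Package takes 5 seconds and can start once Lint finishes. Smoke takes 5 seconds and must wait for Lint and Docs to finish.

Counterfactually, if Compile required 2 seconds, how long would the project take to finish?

Baseline: Compile→Build = 4+17 = 21 → 21 seconds.
Compile lies on that path, so at 2 seconds the path becomes 19 seconds.
Now Deps→Docs→Smoke = 8+8+5 = 21 is longest, so the finish becomes 21 seconds.

21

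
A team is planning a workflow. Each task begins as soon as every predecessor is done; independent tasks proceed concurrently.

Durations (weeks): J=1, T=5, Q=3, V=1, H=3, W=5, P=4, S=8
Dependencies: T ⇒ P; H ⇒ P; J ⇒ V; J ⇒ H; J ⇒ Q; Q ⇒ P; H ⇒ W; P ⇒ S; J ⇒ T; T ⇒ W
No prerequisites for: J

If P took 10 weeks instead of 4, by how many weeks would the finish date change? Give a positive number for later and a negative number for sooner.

6

Actual critical path: J→T→P→S = 1+5+4+8 = 18 ⇒ 18 weeks.
P is on the critical path; changing it to 10 makes that path 24 weeks.
The critical path is still J→T→P→S; finish is now 24 weeks.
Change in finish: 24 − 18 = +6 weeks.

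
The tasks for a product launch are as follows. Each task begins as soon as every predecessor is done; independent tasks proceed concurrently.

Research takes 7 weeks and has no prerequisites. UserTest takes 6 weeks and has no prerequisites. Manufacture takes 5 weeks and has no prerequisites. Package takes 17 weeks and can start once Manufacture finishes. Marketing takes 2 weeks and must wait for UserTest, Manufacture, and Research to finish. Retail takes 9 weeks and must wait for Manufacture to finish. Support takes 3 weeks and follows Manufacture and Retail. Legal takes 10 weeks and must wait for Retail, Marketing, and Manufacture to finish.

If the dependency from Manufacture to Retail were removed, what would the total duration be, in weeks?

22

With the dependency in place, Manufacture→Retail→Legal = 5+9+10 = 24 sets the finish at 24 weeks.
Without Manufacture→Retail, Retail's earliest start moves from 5 to 0.
New critical path: Manufacture→Package = 5+17 = 22 ⇒ 22 weeks.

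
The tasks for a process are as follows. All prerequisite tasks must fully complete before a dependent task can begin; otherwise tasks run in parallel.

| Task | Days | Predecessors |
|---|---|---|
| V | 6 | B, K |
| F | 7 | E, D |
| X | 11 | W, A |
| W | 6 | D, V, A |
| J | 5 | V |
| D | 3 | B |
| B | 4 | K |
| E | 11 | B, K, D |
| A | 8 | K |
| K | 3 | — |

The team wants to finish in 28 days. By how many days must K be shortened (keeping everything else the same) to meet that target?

2

Current finish: 30 days; target: 28.
K is on every critical path, so each day cut from K cuts the finish by one (this holds down to a finish of 28).
Need 30 − 28 = 2 days off K → K becomes 1 day, finish becomes 28.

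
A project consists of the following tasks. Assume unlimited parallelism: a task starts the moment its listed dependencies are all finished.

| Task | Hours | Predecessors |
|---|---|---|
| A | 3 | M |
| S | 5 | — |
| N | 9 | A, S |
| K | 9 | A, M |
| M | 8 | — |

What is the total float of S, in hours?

Critical path: M→A→K = 8+3+9 = 20, so the finish is 20 hours.
S finishes as early as 5 and must finish by 11.
Slack of S = 6 − 0 = 6 hours.

6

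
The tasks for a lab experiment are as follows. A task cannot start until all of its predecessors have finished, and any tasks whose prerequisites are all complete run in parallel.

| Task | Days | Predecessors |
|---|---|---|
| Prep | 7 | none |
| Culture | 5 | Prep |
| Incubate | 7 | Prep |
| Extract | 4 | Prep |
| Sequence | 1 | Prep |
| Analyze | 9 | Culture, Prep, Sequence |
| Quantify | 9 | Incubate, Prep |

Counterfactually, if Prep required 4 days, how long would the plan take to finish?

20

Critical path before the change: Prep→Incubate→Quantify = 7+7+9 = 23 giving 23 days.
Prep is on the critical path; changing it to 4 makes that path 20 days.
That remains the longest chain; total 20 days.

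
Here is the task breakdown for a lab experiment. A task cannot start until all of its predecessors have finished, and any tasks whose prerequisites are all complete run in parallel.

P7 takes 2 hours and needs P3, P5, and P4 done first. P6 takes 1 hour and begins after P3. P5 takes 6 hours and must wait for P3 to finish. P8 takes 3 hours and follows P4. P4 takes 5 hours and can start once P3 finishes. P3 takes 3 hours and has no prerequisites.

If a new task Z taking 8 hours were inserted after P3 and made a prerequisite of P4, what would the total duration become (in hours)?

Originally the plan takes 11 hours.
With Z inserted, P4 now waits for max(P3, Z).
New critical path: P3→Z→P4→P8 = 3+8+5+3 = 19 ⇒ 19 hours.

19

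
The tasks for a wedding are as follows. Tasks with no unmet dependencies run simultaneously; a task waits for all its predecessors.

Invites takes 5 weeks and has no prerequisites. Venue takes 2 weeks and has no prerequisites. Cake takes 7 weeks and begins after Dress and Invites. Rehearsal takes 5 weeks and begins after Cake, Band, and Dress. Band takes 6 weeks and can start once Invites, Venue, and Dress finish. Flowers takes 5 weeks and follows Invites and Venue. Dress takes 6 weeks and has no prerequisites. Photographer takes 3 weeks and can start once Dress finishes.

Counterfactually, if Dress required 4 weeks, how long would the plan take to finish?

Critical path before the change: Dress→Cake→Rehearsal = 6+7+5 = 18 giving 18 weeks.
Since Dress is critical, the -2 change carries straight to that chain (now 16 weeks).
The binding chain switches to Invites→Cake→Rehearsal = 5+7+5 = 17; finish 17 weeks.

17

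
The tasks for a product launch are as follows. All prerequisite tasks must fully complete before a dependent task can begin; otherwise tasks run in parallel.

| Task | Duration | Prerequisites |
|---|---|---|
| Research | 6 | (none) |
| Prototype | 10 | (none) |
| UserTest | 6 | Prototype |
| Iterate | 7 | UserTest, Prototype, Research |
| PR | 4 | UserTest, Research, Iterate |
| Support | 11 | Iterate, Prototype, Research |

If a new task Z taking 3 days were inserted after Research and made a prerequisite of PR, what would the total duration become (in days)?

34

Originally the job takes 34 days.
With Z inserted, PR now waits for max(UserTest, Research, Iterate, Z).
New critical path: Prototype→UserTest→Iterate→Support = 10+6+7+11 = 34 ⇒ 34 days.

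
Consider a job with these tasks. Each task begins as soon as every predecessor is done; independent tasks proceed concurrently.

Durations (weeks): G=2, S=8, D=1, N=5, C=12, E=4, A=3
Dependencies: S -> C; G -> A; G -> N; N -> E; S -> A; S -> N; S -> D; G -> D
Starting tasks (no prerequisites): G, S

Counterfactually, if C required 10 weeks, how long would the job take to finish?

The binding path is S→C = 8+12 = 20; finish at 20 weeks.
C is on the critical path; changing it to 10 makes that path 18 weeks.
No other chain overtakes it, so the finish is 18 weeks.

18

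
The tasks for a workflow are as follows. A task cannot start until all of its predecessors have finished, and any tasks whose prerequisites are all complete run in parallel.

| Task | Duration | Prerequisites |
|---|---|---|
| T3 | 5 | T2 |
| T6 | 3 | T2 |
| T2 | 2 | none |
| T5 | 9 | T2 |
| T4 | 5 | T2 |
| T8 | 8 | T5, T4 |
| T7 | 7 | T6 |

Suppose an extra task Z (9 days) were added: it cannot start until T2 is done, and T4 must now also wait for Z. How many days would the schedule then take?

24

Originally the schedule takes 19 days.
With Z inserted, T4 now waits for max(T2, Z).
New critical path: T2→Z→T4→T8 = 2+9+5+8 = 24 ⇒ 24 days.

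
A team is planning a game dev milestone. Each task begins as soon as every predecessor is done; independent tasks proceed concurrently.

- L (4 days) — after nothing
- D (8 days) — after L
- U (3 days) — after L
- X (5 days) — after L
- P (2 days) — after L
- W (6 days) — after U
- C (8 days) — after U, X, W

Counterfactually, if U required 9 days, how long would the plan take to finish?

27

The binding path is L→U→W→C = 4+3+6+8 = 21; finish at 21 days.
U lies on that path, so at 9 days the path becomes 27 days.
The critical path is still L→U→W→C; finish is now 27 days.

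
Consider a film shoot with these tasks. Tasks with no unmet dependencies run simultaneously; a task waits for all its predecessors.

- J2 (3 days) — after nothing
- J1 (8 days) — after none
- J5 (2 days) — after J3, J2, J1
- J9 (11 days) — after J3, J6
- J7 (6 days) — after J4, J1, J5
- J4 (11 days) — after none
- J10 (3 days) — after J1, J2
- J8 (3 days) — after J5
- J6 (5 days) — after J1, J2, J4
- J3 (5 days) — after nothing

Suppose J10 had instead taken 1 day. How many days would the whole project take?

Baseline: J4→J6→J9 = 11+5+11 = 27 → 27 days.
J10 is off the critical path — its longest chain is 11 days, giving 16 of slack.
No other chain overtakes it, so the finish is 27 days.

27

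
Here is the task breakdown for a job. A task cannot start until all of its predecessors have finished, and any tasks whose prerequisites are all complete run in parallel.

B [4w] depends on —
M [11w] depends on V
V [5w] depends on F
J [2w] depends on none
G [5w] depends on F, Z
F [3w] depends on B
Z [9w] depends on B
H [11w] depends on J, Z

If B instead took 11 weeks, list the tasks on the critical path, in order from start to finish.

B, Z, H

Actual critical path: B→Z→H = 4+9+11 = 24 ⇒ 24 weeks.
B lies on that path, so at 11 weeks the path becomes 31 weeks.
No other chain overtakes it, so the finish is 31 weeks.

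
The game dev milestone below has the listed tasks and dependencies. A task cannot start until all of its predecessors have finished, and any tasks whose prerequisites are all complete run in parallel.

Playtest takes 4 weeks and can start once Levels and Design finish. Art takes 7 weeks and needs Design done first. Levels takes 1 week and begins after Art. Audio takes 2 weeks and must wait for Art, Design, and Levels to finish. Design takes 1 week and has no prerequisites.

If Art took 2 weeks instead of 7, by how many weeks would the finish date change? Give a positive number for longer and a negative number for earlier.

Baseline: Design→Art→Levels→Playtest = 1+7+1+4 = 13 → 13 weeks.
Art lies on that path, so at 2 weeks the path becomes 8 weeks.
The critical path is still Design→Art→Levels→Playtest; finish is now 8 weeks.
Change in finish: 8 − 13 = -5 weeks.

-5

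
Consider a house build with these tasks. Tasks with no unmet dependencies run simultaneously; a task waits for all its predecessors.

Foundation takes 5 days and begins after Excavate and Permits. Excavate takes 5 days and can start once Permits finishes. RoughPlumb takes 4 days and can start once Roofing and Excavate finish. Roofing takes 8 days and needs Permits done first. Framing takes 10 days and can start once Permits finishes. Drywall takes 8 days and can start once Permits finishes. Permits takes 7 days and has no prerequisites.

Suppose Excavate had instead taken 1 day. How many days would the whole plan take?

Critical path before the change: Permits→Roofing→RoughPlumb = 7+8+4 = 19 giving 19 days.
The longest path through Excavate is only 17 days, so Excavate has float 2.
The critical path is still Permits→Roofing→RoughPlumb; finish is now 19 days.

19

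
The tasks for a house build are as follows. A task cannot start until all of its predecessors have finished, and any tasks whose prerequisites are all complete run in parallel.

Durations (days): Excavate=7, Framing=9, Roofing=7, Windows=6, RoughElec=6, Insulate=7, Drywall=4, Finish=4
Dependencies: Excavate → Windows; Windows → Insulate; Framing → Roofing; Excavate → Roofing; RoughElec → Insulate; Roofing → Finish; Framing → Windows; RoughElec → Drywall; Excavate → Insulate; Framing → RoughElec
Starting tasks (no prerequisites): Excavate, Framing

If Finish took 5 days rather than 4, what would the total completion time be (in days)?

22

As given, the longest chain is Framing→Windows→Insulate = 9+6+7 = 22, so the finish is 22 days.
The longest path through Finish is only 20 days, so Finish has float 2.
The critical path is still Framing→Windows→Insulate; finish is now 22 days.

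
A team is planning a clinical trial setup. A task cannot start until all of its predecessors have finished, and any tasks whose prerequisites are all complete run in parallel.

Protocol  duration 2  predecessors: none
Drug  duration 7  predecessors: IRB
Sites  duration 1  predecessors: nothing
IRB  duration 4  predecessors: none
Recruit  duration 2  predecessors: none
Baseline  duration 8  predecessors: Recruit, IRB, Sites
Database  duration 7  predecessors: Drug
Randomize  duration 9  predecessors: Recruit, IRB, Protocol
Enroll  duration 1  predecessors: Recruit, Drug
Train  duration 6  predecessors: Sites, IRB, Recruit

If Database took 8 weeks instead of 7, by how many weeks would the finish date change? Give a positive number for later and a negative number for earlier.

1

As given, the longest chain is IRB→Drug→Database = 4+7+7 = 18, so the finish is 18 weeks.
Database lies on that path, so at 8 weeks the path becomes 19 weeks.
That remains the longest chain; total 19 weeks.
Change in finish: 19 − 18 = +1 weeks.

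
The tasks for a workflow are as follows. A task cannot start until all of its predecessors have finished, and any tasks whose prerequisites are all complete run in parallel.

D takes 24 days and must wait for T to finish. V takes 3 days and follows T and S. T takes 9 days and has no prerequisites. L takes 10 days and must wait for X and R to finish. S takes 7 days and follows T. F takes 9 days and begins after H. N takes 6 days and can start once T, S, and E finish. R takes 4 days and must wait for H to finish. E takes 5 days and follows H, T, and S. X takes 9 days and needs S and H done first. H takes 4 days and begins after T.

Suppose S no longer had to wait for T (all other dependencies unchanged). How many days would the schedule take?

33

Before: longest chain T→S→X→L = 9+7+9+10 = 35, finish 35.
Without T→S, S's earliest start moves from 9 to 0.
After: T→D = 9+24 = 33 → 33 days.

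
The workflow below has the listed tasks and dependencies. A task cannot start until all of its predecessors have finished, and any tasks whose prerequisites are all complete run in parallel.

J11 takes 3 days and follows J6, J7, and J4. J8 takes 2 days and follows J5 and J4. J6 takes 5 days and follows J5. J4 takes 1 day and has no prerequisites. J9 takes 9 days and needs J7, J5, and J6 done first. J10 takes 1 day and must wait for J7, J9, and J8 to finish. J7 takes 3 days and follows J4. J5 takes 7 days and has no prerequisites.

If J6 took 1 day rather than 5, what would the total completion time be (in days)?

18

Baseline: J5→J6→J9→J10 = 7+5+9+1 = 22 → 22 days.
J6 is on the critical path; changing it to 1 makes that path 18 days.
No other chain overtakes it, so the finish is 18 days.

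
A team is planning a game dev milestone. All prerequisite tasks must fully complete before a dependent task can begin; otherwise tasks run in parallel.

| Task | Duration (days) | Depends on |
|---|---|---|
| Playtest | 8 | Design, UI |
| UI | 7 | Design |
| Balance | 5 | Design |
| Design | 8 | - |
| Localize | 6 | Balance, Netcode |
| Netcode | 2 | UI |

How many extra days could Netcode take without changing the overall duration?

0

The longest chain is Design→UI→Netcode→Localize = 8+7+2+6 = 23; overall finish 23 days.
Netcode finishes as early as 17 and must finish by 17.
Slack of Netcode = 15 − 15 = 0 days.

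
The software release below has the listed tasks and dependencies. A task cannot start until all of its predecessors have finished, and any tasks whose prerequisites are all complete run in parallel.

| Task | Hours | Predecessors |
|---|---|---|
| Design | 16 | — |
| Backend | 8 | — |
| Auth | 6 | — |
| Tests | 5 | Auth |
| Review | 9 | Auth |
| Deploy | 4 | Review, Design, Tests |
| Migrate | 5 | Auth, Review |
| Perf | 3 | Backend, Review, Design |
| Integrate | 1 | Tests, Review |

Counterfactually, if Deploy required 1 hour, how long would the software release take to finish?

Critical path before the change: Design→Deploy = 16+4 = 20 giving 20 hours.
Deploy is on the critical path; changing it to 1 makes that path 17 hours.
Now Auth→Review→Migrate = 6+9+5 = 20 is longest, so the finish becomes 20 hours.

20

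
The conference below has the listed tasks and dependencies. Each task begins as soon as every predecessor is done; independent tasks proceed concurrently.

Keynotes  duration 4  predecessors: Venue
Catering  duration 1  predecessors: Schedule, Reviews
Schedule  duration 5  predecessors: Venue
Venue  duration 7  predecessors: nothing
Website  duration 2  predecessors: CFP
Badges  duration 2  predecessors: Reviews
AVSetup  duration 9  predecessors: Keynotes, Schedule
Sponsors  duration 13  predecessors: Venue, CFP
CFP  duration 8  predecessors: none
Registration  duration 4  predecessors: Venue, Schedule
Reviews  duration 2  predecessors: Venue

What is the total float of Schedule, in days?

0

Venue→Schedule→AVSetup = 7+5+9 = 21 sets the makespan at 21 days.
Schedule finishes as early as 12 and must finish by 12.
So Schedule can slip 12 − 12 = 0 days.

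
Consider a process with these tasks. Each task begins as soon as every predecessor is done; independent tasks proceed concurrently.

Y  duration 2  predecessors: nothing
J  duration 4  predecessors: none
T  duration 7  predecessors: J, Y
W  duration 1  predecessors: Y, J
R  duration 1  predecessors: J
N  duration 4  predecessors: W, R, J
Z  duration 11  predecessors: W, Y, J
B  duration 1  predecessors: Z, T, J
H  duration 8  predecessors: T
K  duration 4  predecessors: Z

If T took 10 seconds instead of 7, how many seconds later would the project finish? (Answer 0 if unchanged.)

As given, the longest chain is J→W→Z→K = 4+1+11+4 = 20, so the finish is 20 seconds.
T has 1 second of float (longest path through it is 19).
New critical path: J→T→H = 4+10+8 = 22 ⇒ 22 seconds.
Change in finish: 22 − 20 = +2 seconds.

2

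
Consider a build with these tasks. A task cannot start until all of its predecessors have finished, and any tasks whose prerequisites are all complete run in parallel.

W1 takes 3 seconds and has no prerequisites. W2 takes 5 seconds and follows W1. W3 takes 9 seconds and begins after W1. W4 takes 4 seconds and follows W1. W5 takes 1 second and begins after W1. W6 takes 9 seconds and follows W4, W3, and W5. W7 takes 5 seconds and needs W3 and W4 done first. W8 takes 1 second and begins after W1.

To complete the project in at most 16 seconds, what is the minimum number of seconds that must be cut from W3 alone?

5

Current finish: 21 seconds; target: 16.
W3 is on every critical path, so each second cut from W3 cuts the finish by one (this holds down to a finish of 16).
Need 21 − 16 = 5 seconds off W3 → W3 becomes 4 seconds, finish becomes 16.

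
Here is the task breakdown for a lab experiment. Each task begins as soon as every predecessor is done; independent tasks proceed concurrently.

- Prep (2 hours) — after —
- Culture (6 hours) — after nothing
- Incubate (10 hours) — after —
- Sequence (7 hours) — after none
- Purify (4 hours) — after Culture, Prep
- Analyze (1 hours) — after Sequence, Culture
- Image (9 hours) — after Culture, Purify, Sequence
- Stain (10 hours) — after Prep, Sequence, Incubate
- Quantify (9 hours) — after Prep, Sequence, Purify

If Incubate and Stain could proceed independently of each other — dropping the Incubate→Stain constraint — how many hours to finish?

19

Before: longest chain Incubate→Stain = 10+10 = 20, finish 20.
Without Incubate→Stain, Stain's earliest start moves from 10 to 7.
After: Culture→Purify→Image = 6+4+9 = 19 → 19 hours.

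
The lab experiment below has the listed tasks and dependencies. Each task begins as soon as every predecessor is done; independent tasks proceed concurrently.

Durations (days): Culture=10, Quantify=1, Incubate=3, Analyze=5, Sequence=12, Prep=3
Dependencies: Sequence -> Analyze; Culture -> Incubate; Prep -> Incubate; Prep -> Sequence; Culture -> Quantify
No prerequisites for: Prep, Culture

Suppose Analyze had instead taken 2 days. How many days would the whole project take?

17

Baseline: Prep→Sequence→Analyze = 3+12+5 = 20 → 20 days.
Analyze lies on that path, so at 2 days the path becomes 17 days.
The critical path is still Prep→Sequence→Analyze; finish is now 17 days.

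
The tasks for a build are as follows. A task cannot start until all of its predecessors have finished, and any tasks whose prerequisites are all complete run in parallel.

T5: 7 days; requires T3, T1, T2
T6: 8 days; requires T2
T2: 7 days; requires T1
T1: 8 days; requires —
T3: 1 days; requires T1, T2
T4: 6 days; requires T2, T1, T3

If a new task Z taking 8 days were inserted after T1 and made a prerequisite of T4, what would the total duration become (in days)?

23

Originally the plan takes 23 days.
With Z inserted, T4 now waits for max(T2, T1, T3, Z).
New critical path: T1→T2→T3→T5 = 8+7+1+7 = 23 ⇒ 23 days.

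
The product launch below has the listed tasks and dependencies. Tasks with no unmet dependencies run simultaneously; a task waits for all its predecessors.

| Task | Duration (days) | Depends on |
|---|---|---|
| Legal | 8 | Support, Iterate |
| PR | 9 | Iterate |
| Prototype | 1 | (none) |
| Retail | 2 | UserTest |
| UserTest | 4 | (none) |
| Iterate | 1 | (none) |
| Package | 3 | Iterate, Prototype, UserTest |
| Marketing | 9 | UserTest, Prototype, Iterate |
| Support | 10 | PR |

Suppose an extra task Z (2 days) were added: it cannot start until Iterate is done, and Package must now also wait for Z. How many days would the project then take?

28

Originally the project takes 28 days.
With Z inserted, Package now waits for max(Iterate, Prototype, UserTest, Z).
New critical path: Iterate→PR→Support→Legal = 1+9+10+8 = 28 ⇒ 28 days.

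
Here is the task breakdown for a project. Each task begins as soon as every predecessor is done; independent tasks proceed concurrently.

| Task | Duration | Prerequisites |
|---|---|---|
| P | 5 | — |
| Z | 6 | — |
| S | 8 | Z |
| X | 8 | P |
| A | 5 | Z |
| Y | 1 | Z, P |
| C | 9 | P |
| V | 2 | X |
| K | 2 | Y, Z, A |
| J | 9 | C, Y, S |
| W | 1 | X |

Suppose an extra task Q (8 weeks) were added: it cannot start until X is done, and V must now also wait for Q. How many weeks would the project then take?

Originally the project takes 23 weeks.
With Q inserted, V now waits for max(X, Q).
New critical path: P→X→Q→V = 5+8+8+2 = 23 ⇒ 23 weeks.

23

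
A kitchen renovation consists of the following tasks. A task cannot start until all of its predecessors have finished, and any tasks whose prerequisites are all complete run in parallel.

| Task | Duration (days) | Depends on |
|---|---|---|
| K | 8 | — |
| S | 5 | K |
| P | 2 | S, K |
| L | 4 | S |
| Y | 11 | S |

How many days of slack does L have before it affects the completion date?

7

K→S→Y = 8+5+11 = 24 sets the makespan at 24 days.
The longest chain containing L totals 17 days.
So L can slip 24 − 17 = 7 days.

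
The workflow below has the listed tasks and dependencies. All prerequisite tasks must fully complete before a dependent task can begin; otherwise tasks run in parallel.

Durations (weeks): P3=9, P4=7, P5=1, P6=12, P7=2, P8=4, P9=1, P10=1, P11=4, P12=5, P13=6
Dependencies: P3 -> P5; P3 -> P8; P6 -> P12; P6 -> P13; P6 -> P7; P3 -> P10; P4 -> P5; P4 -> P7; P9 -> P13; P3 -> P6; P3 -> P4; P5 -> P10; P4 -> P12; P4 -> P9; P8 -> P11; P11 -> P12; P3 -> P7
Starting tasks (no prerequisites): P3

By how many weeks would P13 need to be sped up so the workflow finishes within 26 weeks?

Current finish: 27 weeks; target: 26.
P13 is on every critical path, so each week cut from P13 cuts the finish by one (this holds down to a finish of 26).
Need 27 − 26 = 1 week off P13 → P13 becomes 5 weeks, finish becomes 26.

1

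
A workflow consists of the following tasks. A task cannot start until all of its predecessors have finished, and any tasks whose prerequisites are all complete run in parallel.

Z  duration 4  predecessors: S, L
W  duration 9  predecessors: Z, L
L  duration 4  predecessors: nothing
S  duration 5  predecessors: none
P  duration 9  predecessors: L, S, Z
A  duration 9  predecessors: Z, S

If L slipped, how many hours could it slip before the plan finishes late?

Critical path: S→Z→P = 5+4+9 = 18, so the finish is 18 hours.
L finishes as early as 4 and must finish by 5.
Float = 18 − 17 = 1.

1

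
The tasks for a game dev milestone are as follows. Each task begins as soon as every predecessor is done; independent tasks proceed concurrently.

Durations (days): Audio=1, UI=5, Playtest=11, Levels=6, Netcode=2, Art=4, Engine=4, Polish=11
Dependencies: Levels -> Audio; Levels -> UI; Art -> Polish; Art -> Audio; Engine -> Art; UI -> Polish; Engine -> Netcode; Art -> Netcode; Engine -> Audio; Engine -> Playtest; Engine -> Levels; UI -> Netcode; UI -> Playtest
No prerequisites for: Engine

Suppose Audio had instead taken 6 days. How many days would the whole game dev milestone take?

26

As given, the longest chain is Engine→Levels→UI→Playtest = 4+6+5+11 = 26, so the finish is 26 days.
Audio has 15 days of float (longest path through it is 11).
No other chain overtakes it, so the finish is 26 days.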